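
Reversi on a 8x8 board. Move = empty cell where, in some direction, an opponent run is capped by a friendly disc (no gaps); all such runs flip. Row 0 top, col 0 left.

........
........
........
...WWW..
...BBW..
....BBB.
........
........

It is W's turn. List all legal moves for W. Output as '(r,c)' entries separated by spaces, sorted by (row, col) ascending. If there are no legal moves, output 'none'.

Answer: (4,2) (5,2) (5,3) (6,3) (6,4) (6,5) (6,6) (6,7)

Derivation:
(3,2): no bracket -> illegal
(4,2): flips 2 -> legal
(4,6): no bracket -> illegal
(4,7): no bracket -> illegal
(5,2): flips 1 -> legal
(5,3): flips 2 -> legal
(5,7): no bracket -> illegal
(6,3): flips 1 -> legal
(6,4): flips 2 -> legal
(6,5): flips 1 -> legal
(6,6): flips 2 -> legal
(6,7): flips 1 -> legal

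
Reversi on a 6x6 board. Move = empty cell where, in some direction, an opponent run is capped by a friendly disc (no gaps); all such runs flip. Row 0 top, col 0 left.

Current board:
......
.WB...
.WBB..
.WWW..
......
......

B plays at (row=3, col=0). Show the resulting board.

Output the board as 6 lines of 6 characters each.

Place B at (3,0); scan 8 dirs for brackets.
Dir NW: edge -> no flip
Dir N: first cell '.' (not opp) -> no flip
Dir NE: opp run (2,1) capped by B -> flip
Dir W: edge -> no flip
Dir E: opp run (3,1) (3,2) (3,3), next='.' -> no flip
Dir SW: edge -> no flip
Dir S: first cell '.' (not opp) -> no flip
Dir SE: first cell '.' (not opp) -> no flip
All flips: (2,1)

Answer: ......
.WB...
.BBB..
BWWW..
......
......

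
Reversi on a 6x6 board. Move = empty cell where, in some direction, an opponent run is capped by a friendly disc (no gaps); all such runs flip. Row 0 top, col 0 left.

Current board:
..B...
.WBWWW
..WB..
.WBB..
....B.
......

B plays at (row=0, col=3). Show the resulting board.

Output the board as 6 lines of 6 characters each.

Answer: ..BB..
.WBBWW
..WB..
.WBB..
....B.
......

Derivation:
Place B at (0,3); scan 8 dirs for brackets.
Dir NW: edge -> no flip
Dir N: edge -> no flip
Dir NE: edge -> no flip
Dir W: first cell 'B' (not opp) -> no flip
Dir E: first cell '.' (not opp) -> no flip
Dir SW: first cell 'B' (not opp) -> no flip
Dir S: opp run (1,3) capped by B -> flip
Dir SE: opp run (1,4), next='.' -> no flip
All flips: (1,3)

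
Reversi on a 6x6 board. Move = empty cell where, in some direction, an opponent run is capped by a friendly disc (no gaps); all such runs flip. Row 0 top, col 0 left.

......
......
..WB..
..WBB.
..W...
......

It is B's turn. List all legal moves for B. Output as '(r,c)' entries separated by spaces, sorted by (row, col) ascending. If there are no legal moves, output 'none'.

(1,1): flips 1 -> legal
(1,2): no bracket -> illegal
(1,3): no bracket -> illegal
(2,1): flips 1 -> legal
(3,1): flips 1 -> legal
(4,1): flips 1 -> legal
(4,3): no bracket -> illegal
(5,1): flips 1 -> legal
(5,2): no bracket -> illegal
(5,3): no bracket -> illegal

Answer: (1,1) (2,1) (3,1) (4,1) (5,1)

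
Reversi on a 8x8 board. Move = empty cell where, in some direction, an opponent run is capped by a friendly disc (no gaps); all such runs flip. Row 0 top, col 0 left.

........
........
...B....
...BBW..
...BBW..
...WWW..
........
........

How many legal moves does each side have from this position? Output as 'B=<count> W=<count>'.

Answer: B=9 W=6

Derivation:
-- B to move --
(2,4): no bracket -> illegal
(2,5): no bracket -> illegal
(2,6): flips 1 -> legal
(3,6): flips 1 -> legal
(4,2): no bracket -> illegal
(4,6): flips 1 -> legal
(5,2): no bracket -> illegal
(5,6): flips 1 -> legal
(6,2): flips 1 -> legal
(6,3): flips 1 -> legal
(6,4): flips 1 -> legal
(6,5): flips 1 -> legal
(6,6): flips 1 -> legal
B mobility = 9
-- W to move --
(1,2): flips 2 -> legal
(1,3): flips 3 -> legal
(1,4): no bracket -> illegal
(2,2): flips 2 -> legal
(2,4): flips 2 -> legal
(2,5): no bracket -> illegal
(3,2): flips 3 -> legal
(4,2): flips 2 -> legal
(5,2): no bracket -> illegal
W mobility = 6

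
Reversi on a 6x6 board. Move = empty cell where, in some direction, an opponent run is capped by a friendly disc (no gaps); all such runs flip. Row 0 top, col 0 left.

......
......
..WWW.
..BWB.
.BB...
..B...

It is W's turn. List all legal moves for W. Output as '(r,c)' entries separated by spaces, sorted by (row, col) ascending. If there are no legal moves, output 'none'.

Answer: (3,1) (3,5) (4,4) (4,5) (5,0) (5,1)

Derivation:
(2,1): no bracket -> illegal
(2,5): no bracket -> illegal
(3,0): no bracket -> illegal
(3,1): flips 1 -> legal
(3,5): flips 1 -> legal
(4,0): no bracket -> illegal
(4,3): no bracket -> illegal
(4,4): flips 1 -> legal
(4,5): flips 1 -> legal
(5,0): flips 2 -> legal
(5,1): flips 1 -> legal
(5,3): no bracket -> illegal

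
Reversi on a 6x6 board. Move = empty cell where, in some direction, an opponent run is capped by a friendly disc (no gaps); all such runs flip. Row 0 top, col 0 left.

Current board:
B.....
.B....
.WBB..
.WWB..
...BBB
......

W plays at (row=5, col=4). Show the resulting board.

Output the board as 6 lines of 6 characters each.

Answer: B.....
.B....
.WBB..
.WWB..
...WBB
....W.

Derivation:
Place W at (5,4); scan 8 dirs for brackets.
Dir NW: opp run (4,3) capped by W -> flip
Dir N: opp run (4,4), next='.' -> no flip
Dir NE: opp run (4,5), next=edge -> no flip
Dir W: first cell '.' (not opp) -> no flip
Dir E: first cell '.' (not opp) -> no flip
Dir SW: edge -> no flip
Dir S: edge -> no flip
Dir SE: edge -> no flip
All flips: (4,3)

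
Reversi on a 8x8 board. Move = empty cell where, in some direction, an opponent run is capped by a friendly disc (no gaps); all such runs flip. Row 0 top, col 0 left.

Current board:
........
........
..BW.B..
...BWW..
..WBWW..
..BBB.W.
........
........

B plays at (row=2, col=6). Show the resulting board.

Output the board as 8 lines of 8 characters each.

Answer: ........
........
..BW.BB.
...BWB..
..WBBW..
..BBB.W.
........
........

Derivation:
Place B at (2,6); scan 8 dirs for brackets.
Dir NW: first cell '.' (not opp) -> no flip
Dir N: first cell '.' (not opp) -> no flip
Dir NE: first cell '.' (not opp) -> no flip
Dir W: first cell 'B' (not opp) -> no flip
Dir E: first cell '.' (not opp) -> no flip
Dir SW: opp run (3,5) (4,4) capped by B -> flip
Dir S: first cell '.' (not opp) -> no flip
Dir SE: first cell '.' (not opp) -> no flip
All flips: (3,5) (4,4)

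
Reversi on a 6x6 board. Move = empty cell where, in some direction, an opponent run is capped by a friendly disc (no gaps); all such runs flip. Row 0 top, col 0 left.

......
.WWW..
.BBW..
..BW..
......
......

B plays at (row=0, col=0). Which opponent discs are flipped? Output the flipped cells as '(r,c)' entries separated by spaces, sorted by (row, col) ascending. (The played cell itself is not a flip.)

Dir NW: edge -> no flip
Dir N: edge -> no flip
Dir NE: edge -> no flip
Dir W: edge -> no flip
Dir E: first cell '.' (not opp) -> no flip
Dir SW: edge -> no flip
Dir S: first cell '.' (not opp) -> no flip
Dir SE: opp run (1,1) capped by B -> flip

Answer: (1,1)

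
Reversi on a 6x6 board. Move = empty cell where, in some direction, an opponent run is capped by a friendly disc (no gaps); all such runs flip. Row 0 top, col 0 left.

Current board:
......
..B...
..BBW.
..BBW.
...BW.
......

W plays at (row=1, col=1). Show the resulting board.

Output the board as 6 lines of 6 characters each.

Answer: ......
.WB...
..WBW.
..BWW.
...BW.
......

Derivation:
Place W at (1,1); scan 8 dirs for brackets.
Dir NW: first cell '.' (not opp) -> no flip
Dir N: first cell '.' (not opp) -> no flip
Dir NE: first cell '.' (not opp) -> no flip
Dir W: first cell '.' (not opp) -> no flip
Dir E: opp run (1,2), next='.' -> no flip
Dir SW: first cell '.' (not opp) -> no flip
Dir S: first cell '.' (not opp) -> no flip
Dir SE: opp run (2,2) (3,3) capped by W -> flip
All flips: (2,2) (3,3)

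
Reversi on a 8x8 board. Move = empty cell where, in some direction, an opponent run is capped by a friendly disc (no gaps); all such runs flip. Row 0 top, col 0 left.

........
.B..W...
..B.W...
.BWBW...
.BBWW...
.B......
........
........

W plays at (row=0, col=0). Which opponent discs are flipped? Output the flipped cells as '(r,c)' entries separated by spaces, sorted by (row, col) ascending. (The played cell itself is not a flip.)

Dir NW: edge -> no flip
Dir N: edge -> no flip
Dir NE: edge -> no flip
Dir W: edge -> no flip
Dir E: first cell '.' (not opp) -> no flip
Dir SW: edge -> no flip
Dir S: first cell '.' (not opp) -> no flip
Dir SE: opp run (1,1) (2,2) (3,3) capped by W -> flip

Answer: (1,1) (2,2) (3,3)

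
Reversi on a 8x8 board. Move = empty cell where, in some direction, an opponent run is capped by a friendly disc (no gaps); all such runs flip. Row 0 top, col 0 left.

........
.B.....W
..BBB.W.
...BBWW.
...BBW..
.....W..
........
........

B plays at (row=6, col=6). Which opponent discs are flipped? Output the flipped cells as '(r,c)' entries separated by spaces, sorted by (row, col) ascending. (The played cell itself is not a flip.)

Dir NW: opp run (5,5) capped by B -> flip
Dir N: first cell '.' (not opp) -> no flip
Dir NE: first cell '.' (not opp) -> no flip
Dir W: first cell '.' (not opp) -> no flip
Dir E: first cell '.' (not opp) -> no flip
Dir SW: first cell '.' (not opp) -> no flip
Dir S: first cell '.' (not opp) -> no flip
Dir SE: first cell '.' (not opp) -> no flip

Answer: (5,5)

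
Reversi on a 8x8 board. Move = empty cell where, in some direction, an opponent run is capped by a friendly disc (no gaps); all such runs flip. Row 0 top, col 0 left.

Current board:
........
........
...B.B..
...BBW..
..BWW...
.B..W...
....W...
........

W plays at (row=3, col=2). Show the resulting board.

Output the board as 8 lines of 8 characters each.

Answer: ........
........
...B.B..
..WWWW..
..BWW...
.B..W...
....W...
........

Derivation:
Place W at (3,2); scan 8 dirs for brackets.
Dir NW: first cell '.' (not opp) -> no flip
Dir N: first cell '.' (not opp) -> no flip
Dir NE: opp run (2,3), next='.' -> no flip
Dir W: first cell '.' (not opp) -> no flip
Dir E: opp run (3,3) (3,4) capped by W -> flip
Dir SW: first cell '.' (not opp) -> no flip
Dir S: opp run (4,2), next='.' -> no flip
Dir SE: first cell 'W' (not opp) -> no flip
All flips: (3,3) (3,4)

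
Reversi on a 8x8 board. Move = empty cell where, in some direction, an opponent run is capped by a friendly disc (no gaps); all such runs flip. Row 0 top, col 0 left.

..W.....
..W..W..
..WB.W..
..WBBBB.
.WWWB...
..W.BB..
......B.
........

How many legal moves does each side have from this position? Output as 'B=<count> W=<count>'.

-- B to move --
(0,1): flips 1 -> legal
(0,3): no bracket -> illegal
(0,4): no bracket -> illegal
(0,5): flips 2 -> legal
(0,6): no bracket -> illegal
(1,1): flips 1 -> legal
(1,3): no bracket -> illegal
(1,4): flips 1 -> legal
(1,6): flips 1 -> legal
(2,1): flips 3 -> legal
(2,4): no bracket -> illegal
(2,6): no bracket -> illegal
(3,0): no bracket -> illegal
(3,1): flips 1 -> legal
(4,0): flips 3 -> legal
(5,0): flips 2 -> legal
(5,1): flips 1 -> legal
(5,3): flips 1 -> legal
(6,1): flips 2 -> legal
(6,2): no bracket -> illegal
(6,3): no bracket -> illegal
B mobility = 12
-- W to move --
(1,3): flips 2 -> legal
(1,4): flips 1 -> legal
(2,4): flips 2 -> legal
(2,6): no bracket -> illegal
(2,7): no bracket -> illegal
(3,7): flips 4 -> legal
(4,5): flips 4 -> legal
(4,6): no bracket -> illegal
(4,7): flips 1 -> legal
(5,3): no bracket -> illegal
(5,6): no bracket -> illegal
(5,7): no bracket -> illegal
(6,3): no bracket -> illegal
(6,4): no bracket -> illegal
(6,5): flips 1 -> legal
(6,7): no bracket -> illegal
(7,5): no bracket -> illegal
(7,6): no bracket -> illegal
(7,7): flips 4 -> legal
W mobility = 8

Answer: B=12 W=8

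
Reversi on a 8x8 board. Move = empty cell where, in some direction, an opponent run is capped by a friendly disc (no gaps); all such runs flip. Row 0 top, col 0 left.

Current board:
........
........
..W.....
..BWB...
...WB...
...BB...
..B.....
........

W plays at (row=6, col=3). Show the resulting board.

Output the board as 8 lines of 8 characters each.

Place W at (6,3); scan 8 dirs for brackets.
Dir NW: first cell '.' (not opp) -> no flip
Dir N: opp run (5,3) capped by W -> flip
Dir NE: opp run (5,4), next='.' -> no flip
Dir W: opp run (6,2), next='.' -> no flip
Dir E: first cell '.' (not opp) -> no flip
Dir SW: first cell '.' (not opp) -> no flip
Dir S: first cell '.' (not opp) -> no flip
Dir SE: first cell '.' (not opp) -> no flip
All flips: (5,3)

Answer: ........
........
..W.....
..BWB...
...WB...
...WB...
..BW....
........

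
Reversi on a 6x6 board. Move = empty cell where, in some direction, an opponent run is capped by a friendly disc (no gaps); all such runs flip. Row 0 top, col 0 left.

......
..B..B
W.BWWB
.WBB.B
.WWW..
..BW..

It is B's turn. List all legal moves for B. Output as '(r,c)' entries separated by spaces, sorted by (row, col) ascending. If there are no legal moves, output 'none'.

(1,0): no bracket -> illegal
(1,1): no bracket -> illegal
(1,3): flips 2 -> legal
(1,4): flips 1 -> legal
(2,1): no bracket -> illegal
(3,0): flips 2 -> legal
(3,4): flips 2 -> legal
(4,0): flips 1 -> legal
(4,4): no bracket -> illegal
(5,0): flips 1 -> legal
(5,1): flips 1 -> legal
(5,4): flips 2 -> legal

Answer: (1,3) (1,4) (3,0) (3,4) (4,0) (5,0) (5,1) (5,4)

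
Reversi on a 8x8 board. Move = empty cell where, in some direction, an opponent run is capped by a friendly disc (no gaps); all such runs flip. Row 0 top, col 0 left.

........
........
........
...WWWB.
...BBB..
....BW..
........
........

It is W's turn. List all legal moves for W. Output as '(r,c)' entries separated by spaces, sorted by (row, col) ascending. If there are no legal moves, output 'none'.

(2,5): no bracket -> illegal
(2,6): no bracket -> illegal
(2,7): no bracket -> illegal
(3,2): no bracket -> illegal
(3,7): flips 1 -> legal
(4,2): no bracket -> illegal
(4,6): no bracket -> illegal
(4,7): no bracket -> illegal
(5,2): flips 1 -> legal
(5,3): flips 3 -> legal
(5,6): flips 1 -> legal
(6,3): no bracket -> illegal
(6,4): flips 2 -> legal
(6,5): no bracket -> illegal

Answer: (3,7) (5,2) (5,3) (5,6) (6,4)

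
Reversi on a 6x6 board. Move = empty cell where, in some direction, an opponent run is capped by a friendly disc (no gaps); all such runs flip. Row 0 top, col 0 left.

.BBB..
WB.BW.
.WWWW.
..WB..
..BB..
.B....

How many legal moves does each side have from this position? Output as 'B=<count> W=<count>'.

Answer: B=5 W=8

Derivation:
-- B to move --
(0,0): no bracket -> illegal
(0,4): no bracket -> illegal
(0,5): no bracket -> illegal
(1,2): flips 2 -> legal
(1,5): flips 2 -> legal
(2,0): no bracket -> illegal
(2,5): flips 1 -> legal
(3,0): no bracket -> illegal
(3,1): flips 3 -> legal
(3,4): no bracket -> illegal
(3,5): flips 1 -> legal
(4,1): no bracket -> illegal
B mobility = 5
-- W to move --
(0,0): flips 1 -> legal
(0,4): flips 1 -> legal
(1,2): flips 2 -> legal
(2,0): no bracket -> illegal
(3,1): no bracket -> illegal
(3,4): flips 1 -> legal
(4,0): no bracket -> illegal
(4,1): no bracket -> illegal
(4,4): flips 1 -> legal
(5,0): no bracket -> illegal
(5,2): flips 1 -> legal
(5,3): flips 2 -> legal
(5,4): flips 1 -> legal
W mobility = 8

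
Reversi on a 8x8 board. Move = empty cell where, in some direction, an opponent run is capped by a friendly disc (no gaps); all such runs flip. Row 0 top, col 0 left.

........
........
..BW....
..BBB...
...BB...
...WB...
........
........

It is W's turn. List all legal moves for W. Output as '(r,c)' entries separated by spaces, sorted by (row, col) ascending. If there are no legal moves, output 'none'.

Answer: (2,1) (3,5) (4,1) (4,5) (5,5)

Derivation:
(1,1): no bracket -> illegal
(1,2): no bracket -> illegal
(1,3): no bracket -> illegal
(2,1): flips 1 -> legal
(2,4): no bracket -> illegal
(2,5): no bracket -> illegal
(3,1): no bracket -> illegal
(3,5): flips 1 -> legal
(4,1): flips 1 -> legal
(4,2): no bracket -> illegal
(4,5): flips 1 -> legal
(5,2): no bracket -> illegal
(5,5): flips 1 -> legal
(6,3): no bracket -> illegal
(6,4): no bracket -> illegal
(6,5): no bracket -> illegal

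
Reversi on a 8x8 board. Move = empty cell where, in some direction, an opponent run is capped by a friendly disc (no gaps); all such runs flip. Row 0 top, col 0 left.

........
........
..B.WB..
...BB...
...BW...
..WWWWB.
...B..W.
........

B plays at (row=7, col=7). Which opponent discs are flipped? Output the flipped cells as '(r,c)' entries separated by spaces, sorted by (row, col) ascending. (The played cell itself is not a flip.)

Dir NW: opp run (6,6) (5,5) (4,4) capped by B -> flip
Dir N: first cell '.' (not opp) -> no flip
Dir NE: edge -> no flip
Dir W: first cell '.' (not opp) -> no flip
Dir E: edge -> no flip
Dir SW: edge -> no flip
Dir S: edge -> no flip
Dir SE: edge -> no flip

Answer: (4,4) (5,5) (6,6)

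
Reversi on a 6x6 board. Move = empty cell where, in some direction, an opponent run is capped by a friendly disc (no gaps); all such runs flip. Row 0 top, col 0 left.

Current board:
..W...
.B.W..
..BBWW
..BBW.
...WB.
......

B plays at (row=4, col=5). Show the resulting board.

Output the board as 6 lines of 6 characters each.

Place B at (4,5); scan 8 dirs for brackets.
Dir NW: opp run (3,4) capped by B -> flip
Dir N: first cell '.' (not opp) -> no flip
Dir NE: edge -> no flip
Dir W: first cell 'B' (not opp) -> no flip
Dir E: edge -> no flip
Dir SW: first cell '.' (not opp) -> no flip
Dir S: first cell '.' (not opp) -> no flip
Dir SE: edge -> no flip
All flips: (3,4)

Answer: ..W...
.B.W..
..BBWW
..BBB.
...WBB
......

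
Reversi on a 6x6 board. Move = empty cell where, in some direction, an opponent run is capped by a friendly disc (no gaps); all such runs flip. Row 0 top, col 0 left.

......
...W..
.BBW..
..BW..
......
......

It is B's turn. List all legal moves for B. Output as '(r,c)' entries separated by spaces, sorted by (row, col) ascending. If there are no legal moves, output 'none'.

(0,2): no bracket -> illegal
(0,3): no bracket -> illegal
(0,4): flips 1 -> legal
(1,2): no bracket -> illegal
(1,4): flips 1 -> legal
(2,4): flips 1 -> legal
(3,4): flips 1 -> legal
(4,2): no bracket -> illegal
(4,3): no bracket -> illegal
(4,4): flips 1 -> legal

Answer: (0,4) (1,4) (2,4) (3,4) (4,4)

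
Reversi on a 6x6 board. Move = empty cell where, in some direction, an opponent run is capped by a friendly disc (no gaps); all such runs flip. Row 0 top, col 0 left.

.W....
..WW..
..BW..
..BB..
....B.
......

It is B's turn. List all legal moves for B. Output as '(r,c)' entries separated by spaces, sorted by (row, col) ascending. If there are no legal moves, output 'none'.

(0,0): no bracket -> illegal
(0,2): flips 1 -> legal
(0,3): flips 2 -> legal
(0,4): flips 1 -> legal
(1,0): no bracket -> illegal
(1,1): no bracket -> illegal
(1,4): flips 1 -> legal
(2,1): no bracket -> illegal
(2,4): flips 1 -> legal
(3,4): no bracket -> illegal

Answer: (0,2) (0,3) (0,4) (1,4) (2,4)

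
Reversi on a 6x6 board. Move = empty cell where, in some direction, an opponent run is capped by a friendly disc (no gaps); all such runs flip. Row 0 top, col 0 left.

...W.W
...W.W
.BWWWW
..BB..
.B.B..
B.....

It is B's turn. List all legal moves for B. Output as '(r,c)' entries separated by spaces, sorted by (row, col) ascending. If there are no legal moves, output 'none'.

Answer: (1,1) (1,2) (1,4)

Derivation:
(0,2): no bracket -> illegal
(0,4): no bracket -> illegal
(1,1): flips 1 -> legal
(1,2): flips 1 -> legal
(1,4): flips 1 -> legal
(3,1): no bracket -> illegal
(3,4): no bracket -> illegal
(3,5): no bracket -> illegal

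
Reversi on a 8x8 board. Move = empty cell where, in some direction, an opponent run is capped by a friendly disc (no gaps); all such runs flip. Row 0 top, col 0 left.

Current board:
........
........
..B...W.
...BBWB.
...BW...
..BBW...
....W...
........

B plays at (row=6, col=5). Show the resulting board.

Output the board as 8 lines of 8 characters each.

Answer: ........
........
..B...W.
...BBWB.
...BW...
..BBB...
....WB..
........

Derivation:
Place B at (6,5); scan 8 dirs for brackets.
Dir NW: opp run (5,4) capped by B -> flip
Dir N: first cell '.' (not opp) -> no flip
Dir NE: first cell '.' (not opp) -> no flip
Dir W: opp run (6,4), next='.' -> no flip
Dir E: first cell '.' (not opp) -> no flip
Dir SW: first cell '.' (not opp) -> no flip
Dir S: first cell '.' (not opp) -> no flip
Dir SE: first cell '.' (not opp) -> no flip
All flips: (5,4)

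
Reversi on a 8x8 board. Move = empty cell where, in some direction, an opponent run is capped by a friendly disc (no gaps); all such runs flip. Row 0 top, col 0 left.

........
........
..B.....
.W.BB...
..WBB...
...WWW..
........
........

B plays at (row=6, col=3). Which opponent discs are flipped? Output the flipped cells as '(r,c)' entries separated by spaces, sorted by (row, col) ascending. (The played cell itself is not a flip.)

Dir NW: first cell '.' (not opp) -> no flip
Dir N: opp run (5,3) capped by B -> flip
Dir NE: opp run (5,4), next='.' -> no flip
Dir W: first cell '.' (not opp) -> no flip
Dir E: first cell '.' (not opp) -> no flip
Dir SW: first cell '.' (not opp) -> no flip
Dir S: first cell '.' (not opp) -> no flip
Dir SE: first cell '.' (not opp) -> no flip

Answer: (5,3)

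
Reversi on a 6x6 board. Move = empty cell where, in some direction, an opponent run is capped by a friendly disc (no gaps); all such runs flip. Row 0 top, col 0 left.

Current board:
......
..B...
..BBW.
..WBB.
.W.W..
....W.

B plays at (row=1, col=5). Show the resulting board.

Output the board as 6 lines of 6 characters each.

Answer: ......
..B..B
..BBB.
..WBB.
.W.W..
....W.

Derivation:
Place B at (1,5); scan 8 dirs for brackets.
Dir NW: first cell '.' (not opp) -> no flip
Dir N: first cell '.' (not opp) -> no flip
Dir NE: edge -> no flip
Dir W: first cell '.' (not opp) -> no flip
Dir E: edge -> no flip
Dir SW: opp run (2,4) capped by B -> flip
Dir S: first cell '.' (not opp) -> no flip
Dir SE: edge -> no flip
All flips: (2,4)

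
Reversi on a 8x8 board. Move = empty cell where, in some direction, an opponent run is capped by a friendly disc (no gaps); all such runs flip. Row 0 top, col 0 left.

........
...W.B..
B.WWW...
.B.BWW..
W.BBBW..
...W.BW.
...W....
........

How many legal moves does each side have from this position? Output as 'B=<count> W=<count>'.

Answer: B=12 W=8

Derivation:
-- B to move --
(0,2): no bracket -> illegal
(0,3): flips 2 -> legal
(0,4): flips 2 -> legal
(1,1): flips 1 -> legal
(1,2): no bracket -> illegal
(1,4): flips 2 -> legal
(2,1): no bracket -> illegal
(2,5): flips 3 -> legal
(2,6): flips 1 -> legal
(3,0): no bracket -> illegal
(3,2): no bracket -> illegal
(3,6): flips 2 -> legal
(4,1): no bracket -> illegal
(4,6): flips 1 -> legal
(4,7): no bracket -> illegal
(5,0): no bracket -> illegal
(5,1): no bracket -> illegal
(5,2): no bracket -> illegal
(5,4): no bracket -> illegal
(5,7): flips 1 -> legal
(6,2): flips 1 -> legal
(6,4): flips 1 -> legal
(6,5): no bracket -> illegal
(6,6): no bracket -> illegal
(6,7): no bracket -> illegal
(7,2): no bracket -> illegal
(7,3): flips 2 -> legal
(7,4): no bracket -> illegal
B mobility = 12
-- W to move --
(0,4): no bracket -> illegal
(0,5): no bracket -> illegal
(0,6): flips 1 -> legal
(1,0): no bracket -> illegal
(1,1): no bracket -> illegal
(1,4): no bracket -> illegal
(1,6): no bracket -> illegal
(2,1): no bracket -> illegal
(2,5): no bracket -> illegal
(2,6): no bracket -> illegal
(3,0): no bracket -> illegal
(3,2): flips 1 -> legal
(4,1): flips 3 -> legal
(4,6): no bracket -> illegal
(5,1): flips 2 -> legal
(5,2): flips 1 -> legal
(5,4): flips 2 -> legal
(6,4): no bracket -> illegal
(6,5): flips 1 -> legal
(6,6): flips 3 -> legal
W mobility = 8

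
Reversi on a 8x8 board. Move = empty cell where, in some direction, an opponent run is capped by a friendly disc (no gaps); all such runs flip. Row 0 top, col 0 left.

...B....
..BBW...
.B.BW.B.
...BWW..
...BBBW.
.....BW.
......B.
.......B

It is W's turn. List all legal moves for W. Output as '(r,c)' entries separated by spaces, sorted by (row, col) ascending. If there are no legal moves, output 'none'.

(0,1): flips 2 -> legal
(0,2): flips 1 -> legal
(0,4): no bracket -> illegal
(1,0): no bracket -> illegal
(1,1): flips 2 -> legal
(1,5): no bracket -> illegal
(1,6): no bracket -> illegal
(1,7): flips 1 -> legal
(2,0): no bracket -> illegal
(2,2): flips 1 -> legal
(2,5): no bracket -> illegal
(2,7): no bracket -> illegal
(3,0): no bracket -> illegal
(3,1): no bracket -> illegal
(3,2): flips 2 -> legal
(3,6): no bracket -> illegal
(3,7): no bracket -> illegal
(4,2): flips 4 -> legal
(5,2): flips 1 -> legal
(5,3): flips 1 -> legal
(5,4): flips 2 -> legal
(5,7): no bracket -> illegal
(6,4): flips 1 -> legal
(6,5): flips 2 -> legal
(6,7): no bracket -> illegal
(7,5): no bracket -> illegal
(7,6): flips 1 -> legal

Answer: (0,1) (0,2) (1,1) (1,7) (2,2) (3,2) (4,2) (5,2) (5,3) (5,4) (6,4) (6,5) (7,6)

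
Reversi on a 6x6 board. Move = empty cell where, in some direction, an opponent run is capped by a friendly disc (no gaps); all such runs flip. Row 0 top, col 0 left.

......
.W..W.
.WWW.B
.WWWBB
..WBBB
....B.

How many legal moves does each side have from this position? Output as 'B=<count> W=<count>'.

Answer: B=7 W=2

Derivation:
-- B to move --
(0,0): flips 3 -> legal
(0,1): no bracket -> illegal
(0,2): no bracket -> illegal
(0,3): flips 1 -> legal
(0,4): no bracket -> illegal
(0,5): no bracket -> illegal
(1,0): flips 2 -> legal
(1,2): flips 1 -> legal
(1,3): flips 2 -> legal
(1,5): no bracket -> illegal
(2,0): no bracket -> illegal
(2,4): no bracket -> illegal
(3,0): flips 3 -> legal
(4,0): no bracket -> illegal
(4,1): flips 1 -> legal
(5,1): no bracket -> illegal
(5,2): no bracket -> illegal
(5,3): no bracket -> illegal
B mobility = 7
-- W to move --
(1,5): no bracket -> illegal
(2,4): no bracket -> illegal
(5,2): no bracket -> illegal
(5,3): flips 1 -> legal
(5,5): flips 1 -> legal
W mobility = 2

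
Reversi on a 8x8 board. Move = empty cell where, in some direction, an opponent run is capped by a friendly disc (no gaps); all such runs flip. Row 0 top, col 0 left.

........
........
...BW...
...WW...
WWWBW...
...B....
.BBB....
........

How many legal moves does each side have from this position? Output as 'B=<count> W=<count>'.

-- B to move --
(1,3): no bracket -> illegal
(1,4): no bracket -> illegal
(1,5): no bracket -> illegal
(2,2): no bracket -> illegal
(2,5): flips 2 -> legal
(3,0): no bracket -> illegal
(3,1): flips 1 -> legal
(3,2): no bracket -> illegal
(3,5): flips 1 -> legal
(4,5): flips 2 -> legal
(5,0): no bracket -> illegal
(5,1): no bracket -> illegal
(5,2): no bracket -> illegal
(5,4): no bracket -> illegal
(5,5): no bracket -> illegal
B mobility = 4
-- W to move --
(1,2): flips 1 -> legal
(1,3): flips 1 -> legal
(1,4): no bracket -> illegal
(2,2): flips 1 -> legal
(3,2): no bracket -> illegal
(5,0): no bracket -> illegal
(5,1): no bracket -> illegal
(5,2): flips 1 -> legal
(5,4): no bracket -> illegal
(6,0): no bracket -> illegal
(6,4): flips 1 -> legal
(7,0): no bracket -> illegal
(7,1): flips 2 -> legal
(7,2): no bracket -> illegal
(7,3): flips 3 -> legal
(7,4): no bracket -> illegal
W mobility = 7

Answer: B=4 W=7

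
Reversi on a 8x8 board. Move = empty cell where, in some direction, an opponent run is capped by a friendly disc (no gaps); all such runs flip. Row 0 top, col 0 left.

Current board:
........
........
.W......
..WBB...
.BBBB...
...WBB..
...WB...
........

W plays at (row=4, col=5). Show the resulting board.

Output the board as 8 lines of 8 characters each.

Answer: ........
........
.W......
..WBB...
.BBBBW..
...WWB..
...WB...
........

Derivation:
Place W at (4,5); scan 8 dirs for brackets.
Dir NW: opp run (3,4), next='.' -> no flip
Dir N: first cell '.' (not opp) -> no flip
Dir NE: first cell '.' (not opp) -> no flip
Dir W: opp run (4,4) (4,3) (4,2) (4,1), next='.' -> no flip
Dir E: first cell '.' (not opp) -> no flip
Dir SW: opp run (5,4) capped by W -> flip
Dir S: opp run (5,5), next='.' -> no flip
Dir SE: first cell '.' (not opp) -> no flip
All flips: (5,4)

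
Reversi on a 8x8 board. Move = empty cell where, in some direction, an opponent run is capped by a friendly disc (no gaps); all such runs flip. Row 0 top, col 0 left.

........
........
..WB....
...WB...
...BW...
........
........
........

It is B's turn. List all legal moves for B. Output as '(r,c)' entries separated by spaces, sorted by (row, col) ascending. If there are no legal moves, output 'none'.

Answer: (2,1) (3,2) (4,5) (5,4)

Derivation:
(1,1): no bracket -> illegal
(1,2): no bracket -> illegal
(1,3): no bracket -> illegal
(2,1): flips 1 -> legal
(2,4): no bracket -> illegal
(3,1): no bracket -> illegal
(3,2): flips 1 -> legal
(3,5): no bracket -> illegal
(4,2): no bracket -> illegal
(4,5): flips 1 -> legal
(5,3): no bracket -> illegal
(5,4): flips 1 -> legal
(5,5): no bracket -> illegal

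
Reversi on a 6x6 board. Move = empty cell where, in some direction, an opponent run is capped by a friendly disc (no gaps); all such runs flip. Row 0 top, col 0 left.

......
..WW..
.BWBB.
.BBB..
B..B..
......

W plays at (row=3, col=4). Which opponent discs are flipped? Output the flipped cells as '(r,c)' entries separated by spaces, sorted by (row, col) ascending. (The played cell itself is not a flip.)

Answer: (2,3)

Derivation:
Dir NW: opp run (2,3) capped by W -> flip
Dir N: opp run (2,4), next='.' -> no flip
Dir NE: first cell '.' (not opp) -> no flip
Dir W: opp run (3,3) (3,2) (3,1), next='.' -> no flip
Dir E: first cell '.' (not opp) -> no flip
Dir SW: opp run (4,3), next='.' -> no flip
Dir S: first cell '.' (not opp) -> no flip
Dir SE: first cell '.' (not opp) -> no flip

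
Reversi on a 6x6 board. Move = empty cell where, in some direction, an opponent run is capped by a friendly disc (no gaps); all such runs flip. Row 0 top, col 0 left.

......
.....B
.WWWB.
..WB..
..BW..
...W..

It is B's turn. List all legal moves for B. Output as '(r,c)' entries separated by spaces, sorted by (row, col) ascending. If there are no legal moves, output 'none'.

(1,0): no bracket -> illegal
(1,1): flips 1 -> legal
(1,2): flips 2 -> legal
(1,3): flips 1 -> legal
(1,4): no bracket -> illegal
(2,0): flips 3 -> legal
(3,0): no bracket -> illegal
(3,1): flips 1 -> legal
(3,4): no bracket -> illegal
(4,1): no bracket -> illegal
(4,4): flips 1 -> legal
(5,2): no bracket -> illegal
(5,4): no bracket -> illegal

Answer: (1,1) (1,2) (1,3) (2,0) (3,1) (4,4)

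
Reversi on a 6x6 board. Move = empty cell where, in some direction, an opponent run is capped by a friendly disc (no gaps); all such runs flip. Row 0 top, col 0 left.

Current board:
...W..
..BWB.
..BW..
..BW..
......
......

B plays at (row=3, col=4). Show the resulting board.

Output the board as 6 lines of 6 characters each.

Place B at (3,4); scan 8 dirs for brackets.
Dir NW: opp run (2,3) capped by B -> flip
Dir N: first cell '.' (not opp) -> no flip
Dir NE: first cell '.' (not opp) -> no flip
Dir W: opp run (3,3) capped by B -> flip
Dir E: first cell '.' (not opp) -> no flip
Dir SW: first cell '.' (not opp) -> no flip
Dir S: first cell '.' (not opp) -> no flip
Dir SE: first cell '.' (not opp) -> no flip
All flips: (2,3) (3,3)

Answer: ...W..
..BWB.
..BB..
..BBB.
......
......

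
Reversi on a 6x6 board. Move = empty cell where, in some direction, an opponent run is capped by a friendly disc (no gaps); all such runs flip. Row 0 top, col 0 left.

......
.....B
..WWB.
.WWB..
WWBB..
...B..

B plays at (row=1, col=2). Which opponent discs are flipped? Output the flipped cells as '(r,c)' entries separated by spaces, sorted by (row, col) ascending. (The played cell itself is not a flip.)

Dir NW: first cell '.' (not opp) -> no flip
Dir N: first cell '.' (not opp) -> no flip
Dir NE: first cell '.' (not opp) -> no flip
Dir W: first cell '.' (not opp) -> no flip
Dir E: first cell '.' (not opp) -> no flip
Dir SW: first cell '.' (not opp) -> no flip
Dir S: opp run (2,2) (3,2) capped by B -> flip
Dir SE: opp run (2,3), next='.' -> no flip

Answer: (2,2) (3,2)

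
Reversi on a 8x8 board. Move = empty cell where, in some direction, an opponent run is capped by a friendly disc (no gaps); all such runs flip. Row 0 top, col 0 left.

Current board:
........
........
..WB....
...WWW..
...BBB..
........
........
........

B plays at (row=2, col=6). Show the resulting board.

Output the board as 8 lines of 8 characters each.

Answer: ........
........
..WB..B.
...WWB..
...BBB..
........
........
........

Derivation:
Place B at (2,6); scan 8 dirs for brackets.
Dir NW: first cell '.' (not opp) -> no flip
Dir N: first cell '.' (not opp) -> no flip
Dir NE: first cell '.' (not opp) -> no flip
Dir W: first cell '.' (not opp) -> no flip
Dir E: first cell '.' (not opp) -> no flip
Dir SW: opp run (3,5) capped by B -> flip
Dir S: first cell '.' (not opp) -> no flip
Dir SE: first cell '.' (not opp) -> no flip
All flips: (3,5)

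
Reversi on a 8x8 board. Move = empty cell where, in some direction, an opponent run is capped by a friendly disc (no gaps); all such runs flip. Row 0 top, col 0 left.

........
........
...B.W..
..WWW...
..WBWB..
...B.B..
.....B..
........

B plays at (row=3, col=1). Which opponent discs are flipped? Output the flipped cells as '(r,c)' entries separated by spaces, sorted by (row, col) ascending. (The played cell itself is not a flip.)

Dir NW: first cell '.' (not opp) -> no flip
Dir N: first cell '.' (not opp) -> no flip
Dir NE: first cell '.' (not opp) -> no flip
Dir W: first cell '.' (not opp) -> no flip
Dir E: opp run (3,2) (3,3) (3,4), next='.' -> no flip
Dir SW: first cell '.' (not opp) -> no flip
Dir S: first cell '.' (not opp) -> no flip
Dir SE: opp run (4,2) capped by B -> flip

Answer: (4,2)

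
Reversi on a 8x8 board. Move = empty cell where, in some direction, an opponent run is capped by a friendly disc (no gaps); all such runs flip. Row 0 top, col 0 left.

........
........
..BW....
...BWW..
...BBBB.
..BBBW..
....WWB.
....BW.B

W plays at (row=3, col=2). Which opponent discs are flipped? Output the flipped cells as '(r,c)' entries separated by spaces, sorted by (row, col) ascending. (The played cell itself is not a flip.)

Answer: (3,3) (4,3) (5,4)

Derivation:
Dir NW: first cell '.' (not opp) -> no flip
Dir N: opp run (2,2), next='.' -> no flip
Dir NE: first cell 'W' (not opp) -> no flip
Dir W: first cell '.' (not opp) -> no flip
Dir E: opp run (3,3) capped by W -> flip
Dir SW: first cell '.' (not opp) -> no flip
Dir S: first cell '.' (not opp) -> no flip
Dir SE: opp run (4,3) (5,4) capped by W -> flip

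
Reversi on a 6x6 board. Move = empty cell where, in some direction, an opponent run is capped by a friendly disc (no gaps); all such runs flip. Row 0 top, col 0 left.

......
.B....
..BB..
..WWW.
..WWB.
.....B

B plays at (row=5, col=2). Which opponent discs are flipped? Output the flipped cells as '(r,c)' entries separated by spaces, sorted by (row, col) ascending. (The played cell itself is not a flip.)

Answer: (3,2) (4,2)

Derivation:
Dir NW: first cell '.' (not opp) -> no flip
Dir N: opp run (4,2) (3,2) capped by B -> flip
Dir NE: opp run (4,3) (3,4), next='.' -> no flip
Dir W: first cell '.' (not opp) -> no flip
Dir E: first cell '.' (not opp) -> no flip
Dir SW: edge -> no flip
Dir S: edge -> no flip
Dir SE: edge -> no flip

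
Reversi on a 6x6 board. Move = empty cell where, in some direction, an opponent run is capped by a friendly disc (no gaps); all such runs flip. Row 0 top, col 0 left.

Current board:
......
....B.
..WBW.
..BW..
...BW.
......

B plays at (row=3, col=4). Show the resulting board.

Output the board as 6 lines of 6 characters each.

Answer: ......
....B.
..WBB.
..BBB.
...BW.
......

Derivation:
Place B at (3,4); scan 8 dirs for brackets.
Dir NW: first cell 'B' (not opp) -> no flip
Dir N: opp run (2,4) capped by B -> flip
Dir NE: first cell '.' (not opp) -> no flip
Dir W: opp run (3,3) capped by B -> flip
Dir E: first cell '.' (not opp) -> no flip
Dir SW: first cell 'B' (not opp) -> no flip
Dir S: opp run (4,4), next='.' -> no flip
Dir SE: first cell '.' (not opp) -> no flip
All flips: (2,4) (3,3)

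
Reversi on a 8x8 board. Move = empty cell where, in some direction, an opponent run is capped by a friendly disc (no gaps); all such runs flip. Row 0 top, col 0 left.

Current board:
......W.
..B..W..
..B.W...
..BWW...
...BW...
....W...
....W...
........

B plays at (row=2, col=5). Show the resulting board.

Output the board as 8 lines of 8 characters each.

Place B at (2,5); scan 8 dirs for brackets.
Dir NW: first cell '.' (not opp) -> no flip
Dir N: opp run (1,5), next='.' -> no flip
Dir NE: first cell '.' (not opp) -> no flip
Dir W: opp run (2,4), next='.' -> no flip
Dir E: first cell '.' (not opp) -> no flip
Dir SW: opp run (3,4) capped by B -> flip
Dir S: first cell '.' (not opp) -> no flip
Dir SE: first cell '.' (not opp) -> no flip
All flips: (3,4)

Answer: ......W.
..B..W..
..B.WB..
..BWB...
...BW...
....W...
....W...
........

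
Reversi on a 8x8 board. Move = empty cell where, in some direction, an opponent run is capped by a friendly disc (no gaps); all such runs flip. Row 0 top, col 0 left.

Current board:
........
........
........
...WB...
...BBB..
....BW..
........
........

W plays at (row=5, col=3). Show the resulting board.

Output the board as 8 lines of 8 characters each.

Place W at (5,3); scan 8 dirs for brackets.
Dir NW: first cell '.' (not opp) -> no flip
Dir N: opp run (4,3) capped by W -> flip
Dir NE: opp run (4,4), next='.' -> no flip
Dir W: first cell '.' (not opp) -> no flip
Dir E: opp run (5,4) capped by W -> flip
Dir SW: first cell '.' (not opp) -> no flip
Dir S: first cell '.' (not opp) -> no flip
Dir SE: first cell '.' (not opp) -> no flip
All flips: (4,3) (5,4)

Answer: ........
........
........
...WB...
...WBB..
...WWW..
........
........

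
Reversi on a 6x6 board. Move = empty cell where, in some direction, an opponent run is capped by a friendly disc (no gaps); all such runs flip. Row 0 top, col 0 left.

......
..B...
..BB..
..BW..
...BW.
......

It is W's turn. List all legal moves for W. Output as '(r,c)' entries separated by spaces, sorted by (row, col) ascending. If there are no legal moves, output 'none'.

Answer: (1,1) (1,3) (3,1) (4,2) (5,3)

Derivation:
(0,1): no bracket -> illegal
(0,2): no bracket -> illegal
(0,3): no bracket -> illegal
(1,1): flips 1 -> legal
(1,3): flips 1 -> legal
(1,4): no bracket -> illegal
(2,1): no bracket -> illegal
(2,4): no bracket -> illegal
(3,1): flips 1 -> legal
(3,4): no bracket -> illegal
(4,1): no bracket -> illegal
(4,2): flips 1 -> legal
(5,2): no bracket -> illegal
(5,3): flips 1 -> legal
(5,4): no bracket -> illegal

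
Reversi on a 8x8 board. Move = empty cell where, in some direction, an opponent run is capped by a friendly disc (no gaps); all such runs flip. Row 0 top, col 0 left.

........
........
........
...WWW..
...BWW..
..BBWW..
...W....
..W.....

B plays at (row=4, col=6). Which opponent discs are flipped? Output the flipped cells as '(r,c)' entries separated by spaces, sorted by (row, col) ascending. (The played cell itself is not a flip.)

Dir NW: opp run (3,5), next='.' -> no flip
Dir N: first cell '.' (not opp) -> no flip
Dir NE: first cell '.' (not opp) -> no flip
Dir W: opp run (4,5) (4,4) capped by B -> flip
Dir E: first cell '.' (not opp) -> no flip
Dir SW: opp run (5,5), next='.' -> no flip
Dir S: first cell '.' (not opp) -> no flip
Dir SE: first cell '.' (not opp) -> no flip

Answer: (4,4) (4,5)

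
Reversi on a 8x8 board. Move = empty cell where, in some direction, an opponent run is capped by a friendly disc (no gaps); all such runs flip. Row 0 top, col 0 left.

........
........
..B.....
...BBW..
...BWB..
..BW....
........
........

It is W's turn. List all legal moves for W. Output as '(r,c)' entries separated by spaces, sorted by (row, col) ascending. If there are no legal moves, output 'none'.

Answer: (1,1) (2,3) (2,4) (3,2) (4,2) (4,6) (5,1) (5,5)

Derivation:
(1,1): flips 2 -> legal
(1,2): no bracket -> illegal
(1,3): no bracket -> illegal
(2,1): no bracket -> illegal
(2,3): flips 2 -> legal
(2,4): flips 1 -> legal
(2,5): no bracket -> illegal
(3,1): no bracket -> illegal
(3,2): flips 2 -> legal
(3,6): no bracket -> illegal
(4,1): no bracket -> illegal
(4,2): flips 1 -> legal
(4,6): flips 1 -> legal
(5,1): flips 1 -> legal
(5,4): no bracket -> illegal
(5,5): flips 1 -> legal
(5,6): no bracket -> illegal
(6,1): no bracket -> illegal
(6,2): no bracket -> illegal
(6,3): no bracket -> illegal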